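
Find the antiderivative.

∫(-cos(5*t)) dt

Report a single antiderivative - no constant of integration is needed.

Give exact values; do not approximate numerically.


Answer: -sin(5*t)/5.


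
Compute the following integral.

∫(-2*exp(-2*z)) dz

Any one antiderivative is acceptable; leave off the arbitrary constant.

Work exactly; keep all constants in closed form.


Answer: exp(-2*z).


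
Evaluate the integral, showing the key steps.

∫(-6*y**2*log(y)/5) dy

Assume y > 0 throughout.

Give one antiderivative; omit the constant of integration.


Step 1. Integrate ∫(-6*y**2*log(y)/5) dy by parts with u = log(y), dv = (-6*y**2/5) dy, so v = -2*y**3/5 [assuming y > 0]: now -2*y**3*log(y)/5 + ∫(2*y**2/5) dy.
Step 2. Evaluate the standard form: now -2*y**3*log(y)/5 + 2*y**3/15.
Answer: -2*y**3*log(y)/5 + 2*y**3/15.


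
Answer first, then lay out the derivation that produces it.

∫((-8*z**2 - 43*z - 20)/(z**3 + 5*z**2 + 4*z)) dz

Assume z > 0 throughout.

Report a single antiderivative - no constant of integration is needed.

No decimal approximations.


The answer is -5*log(z) - 5*log(z + 1) + 2*log(z + 4).
Step 1. Decompose ∫((-8*z**2 - 43*z - 20)/(z**3 + 5*z**2 + 4*z)) dz by partial fractions, (-8*z**2 - 43*z - 20)/(z**3 + 5*z**2 + 4*z) = 2/(z + 4) - 5/(z + 1) - 5/z: now ∫(-5/z) dz + ∫(-5/(z + 1)) dz + ∫(2/(z + 4)) dz.
Step 2. Evaluate the standard form [assuming z > -4]: now 2*log(z + 4) + ∫(-5/z) dz + ∫(-5/(z + 1)) dz.
Step 3. Evaluate the standard form [assuming z > -1]: now -5*log(z + 1) + 2*log(z + 4) + ∫(-5/z) dz.
Step 4. Evaluate the standard form [assuming z > 0]: now -5*log(z) - 5*log(z + 1) + 2*log(z + 4).
Answer: -5*log(z) - 5*log(z + 1) + 2*log(z + 4).


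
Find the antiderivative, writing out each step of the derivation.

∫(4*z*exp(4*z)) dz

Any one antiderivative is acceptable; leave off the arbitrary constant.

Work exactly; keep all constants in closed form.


Step 1. Integrate ∫(4*z*exp(4*z)) dz by parts with u = z, dv = (4*exp(4*z)) dz, so v = exp(4*z): now z*exp(4*z) + ∫(-exp(4*z)) dz.
Step 2. Evaluate the standard form: now z*exp(4*z) - exp(4*z)/4.
Answer: z*exp(4*z) - exp(4*z)/4.


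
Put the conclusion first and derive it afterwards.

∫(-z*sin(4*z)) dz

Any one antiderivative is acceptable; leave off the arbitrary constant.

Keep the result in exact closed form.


The answer is z*cos(4*z)/4 - sin(4*z)/16.
Step 1. Integrate ∫(-z*sin(4*z)) dz by parts with u = z, dv = (-sin(4*z)) dz, so v = cos(4*z)/4: now z*cos(4*z)/4 + ∫(-cos(4*z)/4) dz.
Step 2. Evaluate the standard form: now z*cos(4*z)/4 - sin(4*z)/16.
Answer: z*cos(4*z)/4 - sin(4*z)/16.


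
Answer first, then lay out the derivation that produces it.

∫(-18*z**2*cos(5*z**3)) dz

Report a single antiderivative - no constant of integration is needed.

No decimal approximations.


The answer is -6*sin(5*z**3)/5.
Step 1. Substitute u = z**3, turning ∫(-18*z**2*cos(5*z**3)) dz into ∫(-6*cos(5*u)) du: now ∫(-6*cos(5*u)) du.
Step 2. Evaluate the standard form: now -6*sin(5*u)/5.
Step 3. Substitute back u = z**3: now -6*sin(5*z**3)/5.
Answer: -6*sin(5*z**3)/5.


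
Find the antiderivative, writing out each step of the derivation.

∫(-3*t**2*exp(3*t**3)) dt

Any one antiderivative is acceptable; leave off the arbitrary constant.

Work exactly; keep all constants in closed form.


Step 1. Substitute u = t**3, turning ∫(-3*t**2*exp(3*t**3)) dt into ∫(-exp(3*u)) du: now ∫(-exp(3*u)) du.
Step 2. Evaluate the standard form: now -exp(3*u)/3.
Step 3. Substitute back u = t**3: now -exp(3*t**3)/3.
Answer: -exp(3*t**3)/3.


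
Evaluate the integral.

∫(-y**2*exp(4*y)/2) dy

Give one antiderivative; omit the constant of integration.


Answer: -y**2*exp(4*y)/8 + y*exp(4*y)/16 - exp(4*y)/64.


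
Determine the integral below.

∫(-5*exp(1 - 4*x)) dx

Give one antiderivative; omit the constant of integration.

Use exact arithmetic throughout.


Answer: 5*exp(1 - 4*x)/4.


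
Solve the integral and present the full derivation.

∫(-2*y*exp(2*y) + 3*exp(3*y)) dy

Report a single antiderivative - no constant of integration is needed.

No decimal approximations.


Step 1. Rewrite: now ∫(-2*y*exp(2*y)) dy + ∫(3*exp(3*y)) dy.
Step 2. Evaluate the standard form: now exp(3*y) + ∫(-2*y*exp(2*y)) dy.
Step 3. Integrate ∫(-2*y*exp(2*y)) dy by parts with u = y, dv = (-2*exp(2*y)) dy, so v = -exp(2*y): now -y*exp(2*y) + exp(3*y) + ∫(exp(2*y)) dy.
Step 4. Evaluate the standard form: now -y*exp(2*y) + exp(3*y) + exp(2*y)/2.
Answer: -y*exp(2*y) + exp(3*y) + exp(2*y)/2.


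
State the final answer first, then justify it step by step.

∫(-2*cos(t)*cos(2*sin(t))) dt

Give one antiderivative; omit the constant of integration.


The answer is -sin(2*sin(t)).
Step 1. Substitute u = sin(t), turning ∫(-2*cos(t)*cos(2*sin(t))) dt into ∫(-2*cos(2*u)) du: now ∫(-2*cos(2*u)) du.
Step 2. Evaluate the standard form: now -sin(2*u).
Step 3. Substitute back u = sin(t): now -sin(2*sin(t)).
Answer: -sin(2*sin(t)).


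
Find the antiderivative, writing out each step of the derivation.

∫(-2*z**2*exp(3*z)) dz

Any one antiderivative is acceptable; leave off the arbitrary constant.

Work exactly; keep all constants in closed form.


Step 1. Integrate ∫(-2*z**2*exp(3*z)) dz by parts with u = z**2, dv = (-2*exp(3*z)) dz, so v = -2*exp(3*z)/3: now -2*z**2*exp(3*z)/3 + ∫(4*z*exp(3*z)/3) dz.
Step 2. Integrate ∫(4*z*exp(3*z)/3) dz by parts with u = z, dv = (4*exp(3*z)/3) dz, so v = 4*exp(3*z)/9: now -2*z**2*exp(3*z)/3 + 4*z*exp(3*z)/9 + ∫(-4*exp(3*z)/9) dz.
Step 3. Evaluate the standard form: now -2*z**2*exp(3*z)/3 + 4*z*exp(3*z)/9 - 4*exp(3*z)/27.
Answer: -2*z**2*exp(3*z)/3 + 4*z*exp(3*z)/9 - 4*exp(3*z)/27.


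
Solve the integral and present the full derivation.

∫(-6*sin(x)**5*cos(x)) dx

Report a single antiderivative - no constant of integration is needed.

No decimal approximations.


Step 1. Substitute u = sin(x), turning ∫(-6*sin(x)**5*cos(x)) dx into ∫(-6*u**5) du: now ∫(-6*u**5) du.
Step 2. Evaluate the standard form: now -u**6.
Step 3. Substitute back u = sin(x): now -sin(x)**6.
Answer: -sin(x)**6.


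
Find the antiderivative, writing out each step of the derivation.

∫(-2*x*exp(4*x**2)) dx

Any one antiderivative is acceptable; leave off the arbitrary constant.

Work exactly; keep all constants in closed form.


Step 1. Substitute u = x**2, turning ∫(-2*x*exp(4*x**2)) dx into ∫(-exp(4*u)) du: now ∫(-exp(4*u)) du.
Step 2. Evaluate the standard form: now -exp(4*u)/4.
Step 3. Substitute back u = x**2: now -exp(4*x**2)/4.
Answer: -exp(4*x**2)/4.


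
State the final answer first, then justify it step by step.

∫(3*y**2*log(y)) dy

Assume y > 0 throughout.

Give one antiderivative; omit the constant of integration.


The answer is y**3*log(y) - y**3/3.
Step 1. Integrate ∫(3*y**2*log(y)) dy by parts with u = log(y), dv = (3*y**2) dy, so v = y**3 [assuming y > 0]: now y**3*log(y) + ∫(-y**2) dy.
Step 2. Evaluate the standard form: now y**3*log(y) - y**3/3.
Answer: y**3*log(y) - y**3/3.


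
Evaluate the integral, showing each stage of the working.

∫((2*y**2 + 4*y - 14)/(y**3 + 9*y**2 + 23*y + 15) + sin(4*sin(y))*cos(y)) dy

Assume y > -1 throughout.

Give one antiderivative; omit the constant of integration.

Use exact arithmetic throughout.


Step 1. Rewrite: now ∫((2*y**2 + 4*y - 14)/(y**3 + 9*y**2 + 23*y + 15)) dy + ∫(sin(4*sin(y))*cos(y)) dy.
Step 2. Decompose ∫((2*y**2 + 4*y - 14)/(y**3 + 9*y**2 + 23*y + 15)) dy by partial fractions, (2*y**2 + 4*y - 14)/(y**3 + 9*y**2 + 23*y + 15) = 2/(y + 5) + 2/(y + 3) - 2/(y + 1): now ∫(sin(4*sin(y))*cos(y)) dy + ∫(-2/(y + 1)) dy + ∫(2/(y + 3)) dy + ∫(2/(y + 5)) dy.
Step 3. Evaluate the standard form [assuming y > -5]: now 2*log(y + 5) + ∫(sin(4*sin(y))*cos(y)) dy + ∫(-2/(y + 1)) dy + ∫(2/(y + 3)) dy.
Step 4. Evaluate the standard form [assuming y > -3]: now 2*log(y + 3) + 2*log(y + 5) + ∫(sin(4*sin(y))*cos(y)) dy + ∫(-2/(y + 1)) dy.
Step 5. Evaluate the standard form [assuming y > -1]: now -2*log(y + 1) + 2*log(y + 3) + 2*log(y + 5) + ∫(sin(4*sin(y))*cos(y)) dy.
Step 6. Substitute u = sin(y), turning ∫(sin(4*sin(y))*cos(y)) dy into ∫(sin(4*u)) du: now -2*log(y + 1) + 2*log(y + 3) + 2*log(y + 5) + ∫(sin(4*u)) du.
Step 7. Evaluate the standard form: now -2*log(y + 1) + 2*log(y + 3) + 2*log(y + 5) - cos(4*u)/4.
Step 8. Substitute back u = sin(y): now -2*log(y + 1) + 2*log(y + 3) + 2*log(y + 5) - cos(4*sin(y))/4.
Answer: -2*log(y + 1) + 2*log(y + 3) + 2*log(y + 5) - cos(4*sin(y))/4.


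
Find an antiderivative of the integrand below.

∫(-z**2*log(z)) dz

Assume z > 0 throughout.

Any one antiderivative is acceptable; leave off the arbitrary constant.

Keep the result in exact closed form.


Answer: -z**3*log(z)/3 + z**3/9.


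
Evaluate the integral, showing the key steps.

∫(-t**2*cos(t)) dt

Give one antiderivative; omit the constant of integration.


Step 1. Integrate ∫(-t**2*cos(t)) dt by parts with u = t**2, dv = (-cos(t)) dt, so v = -sin(t): now -t**2*sin(t) + ∫(2*t*sin(t)) dt.
Step 2. Integrate ∫(2*t*sin(t)) dt by parts with u = t, dv = (2*sin(t)) dt, so v = -2*cos(t): now -t**2*sin(t) - 2*t*cos(t) + ∫(2*cos(t)) dt.
Step 3. Evaluate the standard form: now -t**2*sin(t) - 2*t*cos(t) + 2*sin(t).
Answer: -t**2*sin(t) - 2*t*cos(t) + 2*sin(t).


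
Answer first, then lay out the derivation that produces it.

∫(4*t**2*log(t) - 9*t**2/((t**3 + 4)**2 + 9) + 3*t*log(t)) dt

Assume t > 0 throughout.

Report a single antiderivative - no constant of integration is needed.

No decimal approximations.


The answer is 4*t**3*log(t)/3 - 4*t**3/9 + 3*t**2*log(t)/2 - 3*t**2/4 - atan(t**3/3 + 4/3).
Step 1. Rewrite: now ∫(3*t*log(t)) dt + ∫(-9*t**2/((t**3 + 4)**2 + 9)) dt + ∫(4*t**2*log(t)) dt.
Step 2. Integrate ∫(4*t**2*log(t)) dt by parts with u = log(t), dv = (4*t**2) dt, so v = 4*t**3/3 [assuming t > 0]: now 4*t**3*log(t)/3 + ∫(-4*t**2/3) dt + ∫(3*t*log(t)) dt + ∫(-9*t**2/((t**3 + 4)**2 + 9)) dt.
Step 3. Evaluate the standard form: now 4*t**3*log(t)/3 - 4*t**3/9 + ∫(3*t*log(t)) dt + ∫(-9*t**2/((t**3 + 4)**2 + 9)) dt.
Step 4. Integrate ∫(3*t*log(t)) dt by parts with u = log(t), dv = (3*t) dt, so v = 3*t**2/2 [assuming t > 0]: now 4*t**3*log(t)/3 - 4*t**3/9 + 3*t**2*log(t)/2 + ∫(-3*t/2) dt + ∫(-9*t**2/((t**3 + 4)**2 + 9)) dt.
Step 5. Evaluate the standard form: now 4*t**3*log(t)/3 - 4*t**3/9 + 3*t**2*log(t)/2 - 3*t**2/4 + ∫(-9*t**2/((t**3 + 4)**2 + 9)) dt.
Step 6. Substitute u = t**3 + 4, turning ∫(-9*t**2/((t**3 + 4)**2 + 9)) dt into ∫(-3/(u**2 + 9)) du: now 4*t**3*log(t)/3 - 4*t**3/9 + 3*t**2*log(t)/2 - 3*t**2/4 + ∫(-3/(u**2 + 9)) du.
Step 7. Evaluate the standard form: now 4*t**3*log(t)/3 - 4*t**3/9 + 3*t**2*log(t)/2 - 3*t**2/4 - atan(u/3).
Step 8. Substitute back u = t**3 + 4: now 4*t**3*log(t)/3 - 4*t**3/9 + 3*t**2*log(t)/2 - 3*t**2/4 - atan(t**3/3 + 4/3).
Answer: 4*t**3*log(t)/3 - 4*t**3/9 + 3*t**2*log(t)/2 - 3*t**2/4 - atan(t**3/3 + 4/3).


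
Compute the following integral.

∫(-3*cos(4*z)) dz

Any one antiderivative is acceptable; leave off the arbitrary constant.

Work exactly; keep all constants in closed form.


Answer: -3*sin(4*z)/4.


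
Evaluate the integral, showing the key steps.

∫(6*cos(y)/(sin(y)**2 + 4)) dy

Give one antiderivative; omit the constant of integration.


Step 1. Substitute u = sin(y), turning ∫(6*cos(y)/(sin(y)**2 + 4)) dy into ∫(6/(u**2 + 4)) du: now ∫(6/(u**2 + 4)) du.
Step 2. Evaluate the standard form: now 3*atan(u/2).
Step 3. Substitute back u = sin(y): now 3*atan(sin(y)/2).
Answer: 3*atan(sin(y)/2).


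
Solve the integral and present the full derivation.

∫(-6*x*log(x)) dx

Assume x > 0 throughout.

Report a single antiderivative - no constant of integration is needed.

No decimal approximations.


Step 1. Integrate ∫(-6*x*log(x)) dx by parts with u = log(x), dv = (-6*x) dx, so v = -3*x**2 [assuming x > 0]: now -3*x**2*log(x) + ∫(3*x) dx.
Step 2. Evaluate the standard form: now -3*x**2*log(x) + 3*x**2/2.
Answer: -3*x**2*log(x) + 3*x**2/2.


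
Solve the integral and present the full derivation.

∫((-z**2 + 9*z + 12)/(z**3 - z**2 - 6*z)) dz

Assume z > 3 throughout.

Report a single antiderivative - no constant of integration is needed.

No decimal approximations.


Step 1. Decompose ∫((-z**2 + 9*z + 12)/(z**3 - z**2 - 6*z)) dz by partial fractions, (-z**2 + 9*z + 12)/(z**3 - z**2 - 6*z) = -1/(z + 2) + 2/(z - 3) - 2/z: now ∫(-2/z) dz + ∫(2/(z - 3)) dz + ∫(-1/(z + 2)) dz.
Step 2. Evaluate the standard form [assuming z > 0]: now -2*log(z) + ∫(2/(z - 3)) dz + ∫(-1/(z + 2)) dz.
Step 3. Evaluate the standard form [assuming z > 3]: now -2*log(z) + 2*log(z - 3) + ∫(-1/(z + 2)) dz.
Step 4. Evaluate the standard form [assuming z > -2]: now -2*log(z) + 2*log(z - 3) - log(z + 2).
Answer: -2*log(z) + 2*log(z - 3) - log(z + 2).


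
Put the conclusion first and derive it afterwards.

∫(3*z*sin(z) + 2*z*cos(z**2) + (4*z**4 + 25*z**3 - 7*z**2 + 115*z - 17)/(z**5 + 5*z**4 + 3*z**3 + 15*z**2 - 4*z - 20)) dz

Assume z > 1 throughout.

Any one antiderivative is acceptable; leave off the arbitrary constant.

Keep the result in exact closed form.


The answer is -3*z*cos(z) + 2*log(z - 1) + 4*log(z + 1) - 2*log(z + 5) + 3*sin(z) + sin(z**2) - 3*atan(z/2)/2.
Step 1. Rewrite: now ∫(3*z*sin(z)) dz + ∫(2*z*cos(z**2)) dz + ∫((4*z**4 + 25*z**3 - 7*z**2 + 115*z - 17)/(z**5 + 5*z**4 + 3*z**3 + 15*z**2 - 4*z - 20)) dz.
Step 2. Integrate ∫(3*z*sin(z)) dz by parts with u = z, dv = (3*sin(z)) dz, so v = -3*cos(z): now -3*z*cos(z) + ∫(2*z*cos(z**2)) dz + ∫((4*z**4 + 25*z**3 - 7*z**2 + 115*z - 17)/(z**5 + 5*z**4 + 3*z**3 + 15*z**2 - 4*z - 20)) dz + ∫(3*cos(z)) dz.
Step 3. Evaluate the standard form: now -3*z*cos(z) + 3*sin(z) + ∫(2*z*cos(z**2)) dz + ∫((4*z**4 + 25*z**3 - 7*z**2 + 115*z - 17)/(z**5 + 5*z**4 + 3*z**3 + 15*z**2 - 4*z - 20)) dz.
Step 4. Substitute u = z**2, turning ∫(2*z*cos(z**2)) dz into ∫(cos(u)) du: now -3*z*cos(z) + 3*sin(z) + ∫((4*z**4 + 25*z**3 - 7*z**2 + 115*z - 17)/(z**5 + 5*z**4 + 3*z**3 + 15*z**2 - 4*z - 20)) dz + ∫(cos(u)) du.
Step 5. Evaluate the standard form: now -3*z*cos(z) + sin(u) + 3*sin(z) + ∫((4*z**4 + 25*z**3 - 7*z**2 + 115*z - 17)/(z**5 + 5*z**4 + 3*z**3 + 15*z**2 - 4*z - 20)) dz.
Step 6. Substitute back u = z**2: now -3*z*cos(z) + 3*sin(z) + sin(z**2) + ∫((4*z**4 + 25*z**3 - 7*z**2 + 115*z - 17)/(z**5 + 5*z**4 + 3*z**3 + 15*z**2 - 4*z - 20)) dz.
Step 7. Decompose ∫((4*z**4 + 25*z**3 - 7*z**2 + 115*z - 17)/(z**5 + 5*z**4 + 3*z**3 + 15*z**2 - 4*z - 20)) dz by partial fractions, (4*z**4 + 25*z**3 - 7*z**2 + 115*z - 17)/(z**5 + 5*z**4 + 3*z**3 + 15*z**2 - 4*z - 20) = -3/(z**2 + 4) - 2/(z + 5) + 4/(z + 1) + 2/(z - 1): now -3*z*cos(z) + 3*sin(z) + sin(z**2) + ∫(2/(z - 1)) dz + ∫(4/(z + 1)) dz + ∫(-2/(z + 5)) dz + ∫(-3/(z**2 + 4)) dz.
Step 8. Evaluate the standard form [assuming z > 1]: now -3*z*cos(z) + 2*log(z - 1) + 3*sin(z) + sin(z**2) + ∫(4/(z + 1)) dz + ∫(-2/(z + 5)) dz + ∫(-3/(z**2 + 4)) dz.
Step 9. Evaluate the standard form [assuming z > -5]: now -3*z*cos(z) + 2*log(z - 1) - 2*log(z + 5) + 3*sin(z) + sin(z**2) + ∫(4/(z + 1)) dz + ∫(-3/(z**2 + 4)) dz.
Step 10. Evaluate the standard form [assuming z > -1]: now -3*z*cos(z) + 2*log(z - 1) + 4*log(z + 1) - 2*log(z + 5) + 3*sin(z) + sin(z**2) + ∫(-3/(z**2 + 4)) dz.
Step 11. Evaluate the standard form: now -3*z*cos(z) + 2*log(z - 1) + 4*log(z + 1) - 2*log(z + 5) + 3*sin(z) + sin(z**2) - 3*atan(z/2)/2.
Answer: -3*z*cos(z) + 2*log(z - 1) + 4*log(z + 1) - 2*log(z + 5) + 3*sin(z) + sin(z**2) - 3*atan(z/2)/2.


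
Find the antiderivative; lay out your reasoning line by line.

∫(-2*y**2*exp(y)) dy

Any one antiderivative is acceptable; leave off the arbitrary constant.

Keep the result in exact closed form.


Step 1. Integrate ∫(-2*y**2*exp(y)) dy by parts with u = y**2, dv = (-2*exp(y)) dy, so v = -2*exp(y): now -2*y**2*exp(y) + ∫(4*y*exp(y)) dy.
Step 2. Integrate ∫(4*y*exp(y)) dy by parts with u = y, dv = (4*exp(y)) dy, so v = 4*exp(y): now -2*y**2*exp(y) + 4*y*exp(y) + ∫(-4*exp(y)) dy.
Step 3. Evaluate the standard form: now -2*y**2*exp(y) + 4*y*exp(y) - 4*exp(y).
Answer: -2*y**2*exp(y) + 4*y*exp(y) - 4*exp(y).


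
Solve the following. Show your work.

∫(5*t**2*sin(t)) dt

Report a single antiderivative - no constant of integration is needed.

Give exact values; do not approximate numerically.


Step 1. Integrate ∫(5*t**2*sin(t)) dt by parts with u = t**2, dv = (5*sin(t)) dt, so v = -5*cos(t): now -5*t**2*cos(t) + ∫(10*t*cos(t)) dt.
Step 2. Integrate ∫(10*t*cos(t)) dt by parts with u = t, dv = (10*cos(t)) dt, so v = 10*sin(t): now -5*t**2*cos(t) + 10*t*sin(t) + ∫(-10*sin(t)) dt.
Step 3. Evaluate the standard form: now -5*t**2*cos(t) + 10*t*sin(t) + 10*cos(t).
Answer: -5*t**2*cos(t) + 10*t*sin(t) + 10*cos(t).


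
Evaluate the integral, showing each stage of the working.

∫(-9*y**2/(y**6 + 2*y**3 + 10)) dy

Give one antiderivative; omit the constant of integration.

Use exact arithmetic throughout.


Step 1. Substitute u = y**3 + 1, turning ∫(-9*y**2/(y**6 + 2*y**3 + 10)) dy into ∫(-3/(u**2 + 9)) du: now ∫(-3/(u**2 + 9)) du.
Step 2. Evaluate the standard form: now -atan(u/3).
Step 3. Substitute back u = y**3 + 1: now -atan(y**3/3 + 1/3).
Answer: -atan(y**3/3 + 1/3).


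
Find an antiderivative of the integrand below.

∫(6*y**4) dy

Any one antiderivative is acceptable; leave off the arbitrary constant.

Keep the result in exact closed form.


Answer: 6*y**5/5.


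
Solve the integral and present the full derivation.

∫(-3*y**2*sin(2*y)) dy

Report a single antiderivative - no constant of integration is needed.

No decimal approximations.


Step 1. Integrate ∫(-3*y**2*sin(2*y)) dy by parts with u = y**2, dv = (-3*sin(2*y)) dy, so v = 3*cos(2*y)/2: now 3*y**2*cos(2*y)/2 + ∫(-3*y*cos(2*y)) dy.
Step 2. Integrate ∫(-3*y*cos(2*y)) dy by parts with u = y, dv = (-3*cos(2*y)) dy, so v = -3*sin(2*y)/2: now 3*y**2*cos(2*y)/2 - 3*y*sin(2*y)/2 + ∫(3*sin(2*y)/2) dy.
Step 3. Evaluate the standard form: now 3*y**2*cos(2*y)/2 - 3*y*sin(2*y)/2 - 3*cos(2*y)/4.
Answer: 3*y**2*cos(2*y)/2 - 3*y*sin(2*y)/2 - 3*cos(2*y)/4.


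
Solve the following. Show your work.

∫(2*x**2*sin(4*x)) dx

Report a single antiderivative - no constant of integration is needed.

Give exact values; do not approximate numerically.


Step 1. Integrate ∫(2*x**2*sin(4*x)) dx by parts with u = x**2, dv = (2*sin(4*x)) dx, so v = -cos(4*x)/2: now -x**2*cos(4*x)/2 + ∫(x*cos(4*x)) dx.
Step 2. Integrate ∫(x*cos(4*x)) dx by parts with u = x, dv = (cos(4*x)) dx, so v = sin(4*x)/4: now -x**2*cos(4*x)/2 + x*sin(4*x)/4 + ∫(-sin(4*x)/4) dx.
Step 3. Evaluate the standard form: now -x**2*cos(4*x)/2 + x*sin(4*x)/4 + cos(4*x)/16.
Answer: -x**2*cos(4*x)/2 + x*sin(4*x)/4 + cos(4*x)/16.


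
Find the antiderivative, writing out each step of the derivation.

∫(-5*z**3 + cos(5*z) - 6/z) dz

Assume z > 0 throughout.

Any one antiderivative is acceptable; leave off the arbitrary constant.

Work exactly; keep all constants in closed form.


Step 1. Rewrite: now ∫(-6/z) dz + ∫(-5*z**3) dz + ∫(cos(5*z)) dz.
Step 2. Evaluate the standard form [assuming z > 0]: now -6*log(z) + ∫(-5*z**3) dz + ∫(cos(5*z)) dz.
Step 3. Evaluate the standard form: now -5*z**4/4 - 6*log(z) + ∫(cos(5*z)) dz.
Step 4. Evaluate the standard form: now -5*z**4/4 - 6*log(z) + sin(5*z)/5.
Answer: -5*z**4/4 - 6*log(z) + sin(5*z)/5.


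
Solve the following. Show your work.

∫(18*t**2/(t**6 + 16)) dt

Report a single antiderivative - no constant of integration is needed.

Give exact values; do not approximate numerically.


Step 1. Substitute u = t**3, turning ∫(18*t**2/(t**6 + 16)) dt into ∫(6/(u**2 + 16)) du: now ∫(6/(u**2 + 16)) du.
Step 2. Evaluate the standard form: now 3*atan(u/4)/2.
Step 3. Substitute back u = t**3: now 3*atan(t**3/4)/2.
Answer: 3*atan(t**3/4)/2.


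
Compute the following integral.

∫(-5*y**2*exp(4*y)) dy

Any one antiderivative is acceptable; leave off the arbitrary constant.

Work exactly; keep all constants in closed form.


Answer: -5*y**2*exp(4*y)/4 + 5*y*exp(4*y)/8 - 5*exp(4*y)/32.


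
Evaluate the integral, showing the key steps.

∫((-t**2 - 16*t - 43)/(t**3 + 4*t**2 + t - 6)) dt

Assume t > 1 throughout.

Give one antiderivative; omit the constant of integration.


Step 1. Decompose ∫((-t**2 - 16*t - 43)/(t**3 + 4*t**2 + t - 6)) dt by partial fractions, (-t**2 - 16*t - 43)/(t**3 + 4*t**2 + t - 6) = -1/(t + 3) + 5/(t + 2) - 5/(t - 1): now ∫(-5/(t - 1)) dt + ∫(5/(t + 2)) dt + ∫(-1/(t + 3)) dt.
Step 2. Evaluate the standard form [assuming t > -2]: now 5*log(t + 2) + ∫(-5/(t - 1)) dt + ∫(-1/(t + 3)) dt.
Step 3. Evaluate the standard form [assuming t > 1]: now -5*log(t - 1) + 5*log(t + 2) + ∫(-1/(t + 3)) dt.
Step 4. Evaluate the standard form [assuming t > -3]: now -5*log(t - 1) + 5*log(t + 2) - log(t + 3).
Answer: -5*log(t - 1) + 5*log(t + 2) - log(t + 3).


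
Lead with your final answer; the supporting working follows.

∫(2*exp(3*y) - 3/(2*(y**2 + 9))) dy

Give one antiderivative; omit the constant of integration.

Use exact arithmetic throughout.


The answer is 2*exp(3*y)/3 - atan(y/3)/2.
Step 1. Rewrite: now ∫(-3/(2*(y**2 + 9))) dy + ∫(2*exp(3*y)) dy.
Step 2. Evaluate the standard form: now 2*exp(3*y)/3 + ∫(-3/(2*(y**2 + 9))) dy.
Step 3. Evaluate the standard form: now 2*exp(3*y)/3 - atan(y/3)/2.
Answer: 2*exp(3*y)/3 - atan(y/3)/2.


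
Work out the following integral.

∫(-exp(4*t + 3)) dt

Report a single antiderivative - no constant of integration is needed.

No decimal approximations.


Answer: -exp(4*t + 3)/4.


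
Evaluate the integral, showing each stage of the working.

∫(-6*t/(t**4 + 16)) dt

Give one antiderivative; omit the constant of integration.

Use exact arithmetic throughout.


Step 1. Substitute u = t**2, turning ∫(-6*t/(t**4 + 16)) dt into ∫(-3/(u**2 + 16)) du: now ∫(-3/(u**2 + 16)) du.
Step 2. Evaluate the standard form: now -3*atan(u/4)/4.
Step 3. Substitute back u = t**2: now -3*atan(t**2/4)/4.
Answer: -3*atan(t**2/4)/4.


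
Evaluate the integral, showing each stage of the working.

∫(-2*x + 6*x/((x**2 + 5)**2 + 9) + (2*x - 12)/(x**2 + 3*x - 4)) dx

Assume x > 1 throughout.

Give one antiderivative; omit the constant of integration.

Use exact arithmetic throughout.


Step 1. Rewrite: now ∫(-2*x) dx + ∫(6*x/((x**2 + 5)**2 + 9)) dx + ∫((2*x - 12)/(x**2 + 3*x - 4)) dx.
Step 2. Decompose ∫((2*x - 12)/(x**2 + 3*x - 4)) dx by partial fractions, (2*x - 12)/(x**2 + 3*x - 4) = 4/(x + 4) - 2/(x - 1): now ∫(-2*x) dx + ∫(6*x/((x**2 + 5)**2 + 9)) dx + ∫(-2/(x - 1)) dx + ∫(4/(x + 4)) dx.
Step 3. Evaluate the standard form [assuming x > -4]: now 4*log(x + 4) + ∫(-2*x) dx + ∫(6*x/((x**2 + 5)**2 + 9)) dx + ∫(-2/(x - 1)) dx.
Step 4. Evaluate the standard form [assuming x > 1]: now -2*log(x - 1) + 4*log(x + 4) + ∫(-2*x) dx + ∫(6*x/((x**2 + 5)**2 + 9)) dx.
Step 5. Substitute u = x**2 + 5, turning ∫(6*x/((x**2 + 5)**2 + 9)) dx into ∫(3/(u**2 + 9)) du: now -2*log(x - 1) + 4*log(x + 4) + ∫(-2*x) dx + ∫(3/(u**2 + 9)) du.
Step 6. Evaluate the standard form: now -2*log(x - 1) + 4*log(x + 4) + atan(u/3) + ∫(-2*x) dx.
Step 7. Substitute back u = x**2 + 5: now -2*log(x - 1) + 4*log(x + 4) + atan(x**2/3 + 5/3) + ∫(-2*x) dx.
Step 8. Evaluate the standard form: now -x**2 - 2*log(x - 1) + 4*log(x + 4) + atan(x**2/3 + 5/3).
Answer: -x**2 - 2*log(x - 1) + 4*log(x + 4) + atan(x**2/3 + 5/3).


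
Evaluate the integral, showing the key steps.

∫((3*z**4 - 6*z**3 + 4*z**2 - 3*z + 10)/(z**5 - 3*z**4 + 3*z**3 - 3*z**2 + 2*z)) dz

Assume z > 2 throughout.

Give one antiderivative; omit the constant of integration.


Step 1. Decompose ∫((3*z**4 - 6*z**3 + 4*z**2 - 3*z + 10)/(z**5 - 3*z**4 + 3*z**3 - 3*z**2 + 2*z)) dz by partial fractions, (3*z**4 - 6*z**3 + 4*z**2 - 3*z + 10)/(z**5 - 3*z**4 + 3*z**3 - 3*z**2 + 2*z) = 3/(z**2 + 1) - 4/(z - 1) + 2/(z - 2) + 5/z: now ∫(5/z) dz + ∫(2/(z - 2)) dz + ∫(-4/(z - 1)) dz + ∫(3/(z**2 + 1)) dz.
Step 2. Evaluate the standard form [assuming z > 1]: now -4*log(z - 1) + ∫(5/z) dz + ∫(2/(z - 2)) dz + ∫(3/(z**2 + 1)) dz.
Step 3. Evaluate the standard form [assuming z > 0]: now 5*log(z) - 4*log(z - 1) + ∫(2/(z - 2)) dz + ∫(3/(z**2 + 1)) dz.
Step 4. Evaluate the standard form [assuming z > 2]: now 5*log(z) + 2*log(z - 2) - 4*log(z - 1) + ∫(3/(z**2 + 1)) dz.
Step 5. Evaluate the standard form: now 5*log(z) + 2*log(z - 2) - 4*log(z - 1) + 3*atan(z).
Answer: 5*log(z) + 2*log(z - 2) - 4*log(z - 1) + 3*atan(z).


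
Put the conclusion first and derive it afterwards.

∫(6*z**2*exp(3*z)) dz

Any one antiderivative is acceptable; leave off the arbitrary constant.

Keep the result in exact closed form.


The answer is 2*z**2*exp(3*z) - 4*z*exp(3*z)/3 + 4*exp(3*z)/9.
Step 1. Integrate ∫(6*z**2*exp(3*z)) dz by parts with u = z**2, dv = (6*exp(3*z)) dz, so v = 2*exp(3*z): now 2*z**2*exp(3*z) + ∫(-4*z*exp(3*z)) dz.
Step 2. Integrate ∫(-4*z*exp(3*z)) dz by parts with u = z, dv = (-4*exp(3*z)) dz, so v = -4*exp(3*z)/3: now 2*z**2*exp(3*z) - 4*z*exp(3*z)/3 + ∫(4*exp(3*z)/3) dz.
Step 3. Evaluate the standard form: now 2*z**2*exp(3*z) - 4*z*exp(3*z)/3 + 4*exp(3*z)/9.
Answer: 2*z**2*exp(3*z) - 4*z*exp(3*z)/3 + 4*exp(3*z)/9.


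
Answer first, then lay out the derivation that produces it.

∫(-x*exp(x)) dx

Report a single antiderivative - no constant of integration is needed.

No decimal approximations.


The answer is -x*exp(x) + exp(x).
Step 1. Integrate ∫(-x*exp(x)) dx by parts with u = x, dv = (-exp(x)) dx, so v = -exp(x): now -x*exp(x) + ∫(exp(x)) dx.
Step 2. Evaluate the standard form: now -x*exp(x) + exp(x).
Answer: -x*exp(x) + exp(x).


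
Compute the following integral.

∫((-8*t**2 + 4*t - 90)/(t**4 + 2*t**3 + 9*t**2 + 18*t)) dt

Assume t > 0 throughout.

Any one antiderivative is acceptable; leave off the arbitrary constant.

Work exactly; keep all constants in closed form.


Answer: -5*log(t) + 5*log(t + 2) + 2*atan(t/3)/3.


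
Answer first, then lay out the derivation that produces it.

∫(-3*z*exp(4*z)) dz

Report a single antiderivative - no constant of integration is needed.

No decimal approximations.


The answer is -3*z*exp(4*z)/4 + 3*exp(4*z)/16.
Step 1. Integrate ∫(-3*z*exp(4*z)) dz by parts with u = z, dv = (-3*exp(4*z)) dz, so v = -3*exp(4*z)/4: now -3*z*exp(4*z)/4 + ∫(3*exp(4*z)/4) dz.
Step 2. Evaluate the standard form: now -3*z*exp(4*z)/4 + 3*exp(4*z)/16.
Answer: -3*z*exp(4*z)/4 + 3*exp(4*z)/16.


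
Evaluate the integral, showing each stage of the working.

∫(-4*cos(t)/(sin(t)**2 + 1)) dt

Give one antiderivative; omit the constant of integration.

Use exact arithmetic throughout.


Step 1. Substitute u = sin(t), turning ∫(-4*cos(t)/(sin(t)**2 + 1)) dt into ∫(-4/(u**2 + 1)) du: now ∫(-4/(u**2 + 1)) du.
Step 2. Evaluate the standard form: now -4*atan(u).
Step 3. Substitute back u = sin(t): now -4*atan(sin(t)).
Answer: -4*atan(sin(t)).


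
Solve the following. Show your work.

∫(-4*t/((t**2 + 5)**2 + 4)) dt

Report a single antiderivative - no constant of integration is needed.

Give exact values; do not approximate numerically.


Step 1. Substitute u = t**2 + 5, turning ∫(-4*t/((t**2 + 5)**2 + 4)) dt into ∫(-2/(u**2 + 4)) du: now ∫(-2/(u**2 + 4)) du.
Step 2. Evaluate the standard form: now -atan(u/2).
Step 3. Substitute back u = t**2 + 5: now -atan(t**2/2 + 5/2).
Answer: -atan(t**2/2 + 5/2).


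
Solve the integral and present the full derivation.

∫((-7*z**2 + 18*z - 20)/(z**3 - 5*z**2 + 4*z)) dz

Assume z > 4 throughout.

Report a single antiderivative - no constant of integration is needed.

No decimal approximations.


Step 1. Decompose ∫((-7*z**2 + 18*z - 20)/(z**3 - 5*z**2 + 4*z)) dz by partial fractions, (-7*z**2 + 18*z - 20)/(z**3 - 5*z**2 + 4*z) = 3/(z - 1) - 5/(z - 4) - 5/z: now ∫(-5/z) dz + ∫(-5/(z - 4)) dz + ∫(3/(z - 1)) dz.
Step 2. Evaluate the standard form [assuming z > 4]: now -5*log(z - 4) + ∫(-5/z) dz + ∫(3/(z - 1)) dz.
Step 3. Evaluate the standard form [assuming z > 1]: now -5*log(z - 4) + 3*log(z - 1) + ∫(-5/z) dz.
Step 4. Evaluate the standard form [assuming z > 0]: now -5*log(z) - 5*log(z - 4) + 3*log(z - 1).
Answer: -5*log(z) - 5*log(z - 4) + 3*log(z - 1).


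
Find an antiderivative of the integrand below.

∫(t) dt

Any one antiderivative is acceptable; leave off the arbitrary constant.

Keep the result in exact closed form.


Answer: t**2/2.


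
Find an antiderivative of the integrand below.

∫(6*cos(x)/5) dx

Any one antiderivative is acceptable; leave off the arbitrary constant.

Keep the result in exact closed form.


Answer: 6*sin(x)/5.


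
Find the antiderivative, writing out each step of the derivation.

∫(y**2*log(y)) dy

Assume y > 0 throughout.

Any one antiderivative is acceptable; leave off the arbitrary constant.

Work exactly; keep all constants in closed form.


Step 1. Integrate ∫(y**2*log(y)) dy by parts with u = log(y), dv = (y**2) dy, so v = y**3/3 [assuming y > 0]: now y**3*log(y)/3 + ∫(-y**2/3) dy.
Step 2. Evaluate the standard form: now y**3*log(y)/3 - y**3/9.
Answer: y**3*log(y)/3 - y**3/9.


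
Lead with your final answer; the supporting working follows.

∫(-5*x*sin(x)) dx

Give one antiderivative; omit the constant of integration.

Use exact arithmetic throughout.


The answer is 5*x*cos(x) - 5*sin(x).
Step 1. Integrate ∫(-5*x*sin(x)) dx by parts with u = x, dv = (-5*sin(x)) dx, so v = 5*cos(x): now 5*x*cos(x) + ∫(-5*cos(x)) dx.
Step 2. Evaluate the standard form: now 5*x*cos(x) - 5*sin(x).
Answer: 5*x*cos(x) - 5*sin(x).


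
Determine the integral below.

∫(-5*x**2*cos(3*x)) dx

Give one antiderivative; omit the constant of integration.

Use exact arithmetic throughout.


Answer: -5*x**2*sin(3*x)/3 - 10*x*cos(3*x)/9 + 10*sin(3*x)/27.


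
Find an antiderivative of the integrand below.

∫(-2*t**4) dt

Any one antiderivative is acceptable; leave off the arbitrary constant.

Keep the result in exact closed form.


Answer: -2*t**5/5.


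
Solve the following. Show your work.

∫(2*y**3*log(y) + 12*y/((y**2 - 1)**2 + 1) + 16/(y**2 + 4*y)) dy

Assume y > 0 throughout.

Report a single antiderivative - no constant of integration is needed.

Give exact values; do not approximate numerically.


Step 1. Rewrite: now ∫(12*y/((y**2 - 1)**2 + 1)) dy + ∫(2*y**3*log(y)) dy + ∫(16/(y**2 + 4*y)) dy.
Step 2. Integrate ∫(2*y**3*log(y)) dy by parts with u = log(y), dv = (2*y**3) dy, so v = y**4/2 [assuming y > 0]: now y**4*log(y)/2 + ∫(-y**3/2) dy + ∫(12*y/((y**2 - 1)**2 + 1)) dy + ∫(16/(y**2 + 4*y)) dy.
Step 3. Evaluate the standard form: now y**4*log(y)/2 - y**4/8 + ∫(12*y/((y**2 - 1)**2 + 1)) dy + ∫(16/(y**2 + 4*y)) dy.
Step 4. Substitute u = y**2 - 1, turning ∫(12*y/((y**2 - 1)**2 + 1)) dy into ∫(6/(u**2 + 1)) du: now y**4*log(y)/2 - y**4/8 + ∫(6/(u**2 + 1)) du + ∫(16/(y**2 + 4*y)) dy.
Step 5. Evaluate the standard form: now y**4*log(y)/2 - y**4/8 + 6*atan(u) + ∫(16/(y**2 + 4*y)) dy.
Step 6. Substitute back u = y**2 - 1: now y**4*log(y)/2 - y**4/8 + 6*atan(y**2 - 1) + ∫(16/(y**2 + 4*y)) dy.
Step 7. Decompose ∫(16/(y**2 + 4*y)) dy by partial fractions, 16/(y**2 + 4*y) = -4/(y + 4) + 4/y: now y**4*log(y)/2 - y**4/8 + 6*atan(y**2 - 1) + ∫(4/y) dy + ∫(-4/(y + 4)) dy.
Step 8. Evaluate the standard form [assuming y > -4]: now y**4*log(y)/2 - y**4/8 - 4*log(y + 4) + 6*atan(y**2 - 1) + ∫(4/y) dy.
Step 9. Evaluate the standard form [assuming y > 0]: now y**4*log(y)/2 - y**4/8 + 4*log(y) - 4*log(y + 4) + 6*atan(y**2 - 1).
Answer: y**4*log(y)/2 - y**4/8 + 4*log(y) - 4*log(y + 4) + 6*atan(y**2 - 1).


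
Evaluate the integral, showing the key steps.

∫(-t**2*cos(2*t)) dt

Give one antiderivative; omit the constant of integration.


Step 1. Integrate ∫(-t**2*cos(2*t)) dt by parts with u = t**2, dv = (-cos(2*t)) dt, so v = -sin(2*t)/2: now -t**2*sin(2*t)/2 + ∫(t*sin(2*t)) dt.
Step 2. Integrate ∫(t*sin(2*t)) dt by parts with u = t, dv = (sin(2*t)) dt, so v = -cos(2*t)/2: now -t**2*sin(2*t)/2 - t*cos(2*t)/2 + ∫(cos(2*t)/2) dt.
Step 3. Evaluate the standard form: now -t**2*sin(2*t)/2 - t*cos(2*t)/2 + sin(2*t)/4.
Answer: -t**2*sin(2*t)/2 - t*cos(2*t)/2 + sin(2*t)/4.


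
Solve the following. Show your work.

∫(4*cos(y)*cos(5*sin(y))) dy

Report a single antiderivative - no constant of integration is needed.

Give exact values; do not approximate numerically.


Step 1. Substitute u = sin(y), turning ∫(4*cos(y)*cos(5*sin(y))) dy into ∫(4*cos(5*u)) du: now ∫(4*cos(5*u)) du.
Step 2. Evaluate the standard form: now 4*sin(5*u)/5.
Step 3. Substitute back u = sin(y): now 4*sin(5*sin(y))/5.
Answer: 4*sin(5*sin(y))/5.


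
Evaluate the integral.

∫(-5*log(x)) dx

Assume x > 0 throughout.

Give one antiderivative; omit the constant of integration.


Answer: -5*x*log(x) + 5*x.


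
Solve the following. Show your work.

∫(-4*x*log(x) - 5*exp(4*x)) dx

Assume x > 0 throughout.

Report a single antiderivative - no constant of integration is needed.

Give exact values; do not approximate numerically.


Step 1. Rewrite: now ∫(-4*x*log(x)) dx + ∫(-5*exp(4*x)) dx.
Step 2. Integrate ∫(-4*x*log(x)) dx by parts with u = log(x), dv = (-4*x) dx, so v = -2*x**2 [assuming x > 0]: now -2*x**2*log(x) + ∫(2*x) dx + ∫(-5*exp(4*x)) dx.
Step 3. Evaluate the standard form: now -2*x**2*log(x) + x**2 + ∫(-5*exp(4*x)) dx.
Step 4. Evaluate the standard form: now -2*x**2*log(x) + x**2 - 5*exp(4*x)/4.
Answer: -2*x**2*log(x) + x**2 - 5*exp(4*x)/4.


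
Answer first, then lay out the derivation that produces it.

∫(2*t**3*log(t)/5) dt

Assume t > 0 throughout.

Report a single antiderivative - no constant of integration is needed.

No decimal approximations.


The answer is t**4*log(t)/10 - t**4/40.
Step 1. Integrate ∫(2*t**3*log(t)/5) dt by parts with u = log(t), dv = (2*t**3/5) dt, so v = t**4/10 [assuming t > 0]: now t**4*log(t)/10 + ∫(-t**3/10) dt.
Step 2. Evaluate the standard form: now t**4*log(t)/10 - t**4/40.
Answer: t**4*log(t)/10 - t**4/40.


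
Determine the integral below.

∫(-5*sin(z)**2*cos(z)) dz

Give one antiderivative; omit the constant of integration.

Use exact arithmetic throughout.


Answer: -5*sin(z)**3/3.


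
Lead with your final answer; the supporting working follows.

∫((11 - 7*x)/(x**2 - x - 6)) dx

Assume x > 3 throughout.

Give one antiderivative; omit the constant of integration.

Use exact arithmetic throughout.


The answer is -2*log(x - 3) - 5*log(x + 2).
Step 1. Decompose ∫((11 - 7*x)/(x**2 - x - 6)) dx by partial fractions, (11 - 7*x)/(x**2 - x - 6) = -5/(x + 2) - 2/(x - 3): now ∫(-2/(x - 3)) dx + ∫(-5/(x + 2)) dx.
Step 2. Evaluate the standard form [assuming x > 3]: now -2*log(x - 3) + ∫(-5/(x + 2)) dx.
Step 3. Evaluate the standard form [assuming x > -2]: now -2*log(x - 3) - 5*log(x + 2).
Answer: -2*log(x - 3) - 5*log(x + 2).


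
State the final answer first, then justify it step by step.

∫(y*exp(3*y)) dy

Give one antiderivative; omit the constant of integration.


The answer is y*exp(3*y)/3 - exp(3*y)/9.
Step 1. Integrate ∫(y*exp(3*y)) dy by parts with u = y, dv = (exp(3*y)) dy, so v = exp(3*y)/3: now y*exp(3*y)/3 + ∫(-exp(3*y)/3) dy.
Step 2. Evaluate the standard form: now y*exp(3*y)/3 - exp(3*y)/9.
Answer: y*exp(3*y)/3 - exp(3*y)/9.


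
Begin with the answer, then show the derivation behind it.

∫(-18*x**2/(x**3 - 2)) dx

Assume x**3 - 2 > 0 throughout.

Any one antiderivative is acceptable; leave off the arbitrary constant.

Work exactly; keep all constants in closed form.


The answer is -6*log(x**3 - 2).
Step 1. Substitute u = x**3 - 2, turning ∫(-18*x**2/(x**3 - 2)) dx into ∫(-6/u) du: now ∫(-6/u) du.
Step 2. Evaluate the standard form [assuming u > 0]: now -6*log(u).
Step 3. Substitute back u = x**3 - 2: now -6*log(x**3 - 2).
Answer: -6*log(x**3 - 2).


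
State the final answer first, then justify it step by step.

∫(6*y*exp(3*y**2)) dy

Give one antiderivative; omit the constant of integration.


The answer is exp(3*y**2).
Step 1. Substitute u = y**2, turning ∫(6*y*exp(3*y**2)) dy into ∫(3*exp(3*u)) du: now ∫(3*exp(3*u)) du.
Step 2. Evaluate the standard form: now exp(3*u).
Step 3. Substitute back u = y**2: now exp(3*y**2).
Answer: exp(3*y**2).


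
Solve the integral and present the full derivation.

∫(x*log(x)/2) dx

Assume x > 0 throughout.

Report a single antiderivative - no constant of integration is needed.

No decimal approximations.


Step 1. Integrate ∫(x*log(x)/2) dx by parts with u = log(x), dv = (x/2) dx, so v = x**2/4 [assuming x > 0]: now x**2*log(x)/4 + ∫(-x/4) dx.
Step 2. Evaluate the standard form: now x**2*log(x)/4 - x**2/8.
Answer: x**2*log(x)/4 - x**2/8.


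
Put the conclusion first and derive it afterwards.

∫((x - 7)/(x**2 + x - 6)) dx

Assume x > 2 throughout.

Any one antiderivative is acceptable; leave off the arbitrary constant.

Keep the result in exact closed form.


The answer is -log(x - 2) + 2*log(x + 3).
Step 1. Decompose ∫((x - 7)/(x**2 + x - 6)) dx by partial fractions, (x - 7)/(x**2 + x - 6) = 2/(x + 3) - 1/(x - 2): now ∫(-1/(x - 2)) dx + ∫(2/(x + 3)) dx.
Step 2. Evaluate the standard form [assuming x > -3]: now 2*log(x + 3) + ∫(-1/(x - 2)) dx.
Step 3. Evaluate the standard form [assuming x > 2]: now -log(x - 2) + 2*log(x + 3).
Answer: -log(x - 2) + 2*log(x + 3).


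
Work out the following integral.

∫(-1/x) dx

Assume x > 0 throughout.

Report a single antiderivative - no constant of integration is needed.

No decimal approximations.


Answer: -log(x).


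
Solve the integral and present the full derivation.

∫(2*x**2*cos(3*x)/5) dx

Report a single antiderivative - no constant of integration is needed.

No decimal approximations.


Step 1. Integrate ∫(2*x**2*cos(3*x)/5) dx by parts with u = x**2, dv = (2*cos(3*x)/5) dx, so v = 2*sin(3*x)/15: now 2*x**2*sin(3*x)/15 + ∫(-4*x*sin(3*x)/15) dx.
Step 2. Integrate ∫(-4*x*sin(3*x)/15) dx by parts with u = x, dv = (-4*sin(3*x)/15) dx, so v = 4*cos(3*x)/45: now 2*x**2*sin(3*x)/15 + 4*x*cos(3*x)/45 + ∫(-4*cos(3*x)/45) dx.
Step 3. Evaluate the standard form: now 2*x**2*sin(3*x)/15 + 4*x*cos(3*x)/45 - 4*sin(3*x)/135.
Answer: 2*x**2*sin(3*x)/15 + 4*x*cos(3*x)/45 - 4*sin(3*x)/135.


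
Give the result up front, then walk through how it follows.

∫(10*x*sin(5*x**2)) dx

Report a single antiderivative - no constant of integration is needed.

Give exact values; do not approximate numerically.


The answer is -cos(5*x**2).
Step 1. Substitute u = x**2, turning ∫(10*x*sin(5*x**2)) dx into ∫(5*sin(5*u)) du: now ∫(5*sin(5*u)) du.
Step 2. Evaluate the standard form: now -cos(5*u).
Step 3. Substitute back u = x**2: now -cos(5*x**2).
Answer: -cos(5*x**2).


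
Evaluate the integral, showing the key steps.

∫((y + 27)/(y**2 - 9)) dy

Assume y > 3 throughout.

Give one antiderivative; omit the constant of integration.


Step 1. Decompose ∫((y + 27)/(y**2 - 9)) dy by partial fractions, (y + 27)/(y**2 - 9) = -4/(y + 3) + 5/(y - 3): now ∫(5/(y - 3)) dy + ∫(-4/(y + 3)) dy.
Step 2. Evaluate the standard form [assuming y > -3]: now -4*log(y + 3) + ∫(5/(y - 3)) dy.
Step 3. Evaluate the standard form [assuming y > 3]: now 5*log(y - 3) - 4*log(y + 3).
Answer: 5*log(y - 3) - 4*log(y + 3).


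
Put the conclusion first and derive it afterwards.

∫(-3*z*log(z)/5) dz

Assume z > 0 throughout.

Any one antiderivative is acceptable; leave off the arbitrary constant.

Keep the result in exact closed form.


The answer is -3*z**2*log(z)/10 + 3*z**2/20.
Step 1. Integrate ∫(-3*z*log(z)/5) dz by parts with u = log(z), dv = (-3*z/5) dz, so v = -3*z**2/10 [assuming z > 0]: now -3*z**2*log(z)/10 + ∫(3*z/10) dz.
Step 2. Evaluate the standard form: now -3*z**2*log(z)/10 + 3*z**2/20.
Answer: -3*z**2*log(z)/10 + 3*z**2/20.


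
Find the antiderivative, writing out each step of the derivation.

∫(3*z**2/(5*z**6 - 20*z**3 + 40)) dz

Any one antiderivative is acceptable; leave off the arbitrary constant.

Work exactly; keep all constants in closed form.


Step 1. Substitute u = z**3 - 2, turning ∫(3*z**2/(5*z**6 - 20*z**3 + 40)) dz into ∫(1/(5*(u**2 + 4))) du: now ∫(1/(5*(u**2 + 4))) du.
Step 2. Evaluate the standard form: now atan(u/2)/10.
Step 3. Substitute back u = z**3 - 2: now atan(z**3/2 - 1)/10.
Answer: atan(z**3/2 - 1)/10.
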